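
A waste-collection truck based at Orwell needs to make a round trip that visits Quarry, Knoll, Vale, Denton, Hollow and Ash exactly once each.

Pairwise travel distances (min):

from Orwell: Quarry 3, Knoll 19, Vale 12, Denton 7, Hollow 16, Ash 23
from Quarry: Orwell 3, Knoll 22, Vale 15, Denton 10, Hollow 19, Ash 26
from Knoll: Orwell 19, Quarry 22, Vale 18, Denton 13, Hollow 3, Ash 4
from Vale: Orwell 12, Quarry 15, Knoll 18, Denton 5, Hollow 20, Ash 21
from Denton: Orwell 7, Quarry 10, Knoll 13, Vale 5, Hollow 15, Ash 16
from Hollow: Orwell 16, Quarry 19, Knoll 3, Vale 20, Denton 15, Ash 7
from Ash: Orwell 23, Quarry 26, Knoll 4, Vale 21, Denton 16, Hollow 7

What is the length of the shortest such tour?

Minimum total distance: 62 min.

With 6 stops there are 6!/2 = 360 distinct round trips (a route and its reverse cost the same).
Orwell-Quarry-Knoll-Vale-Denton-Hollow-Ash-Orwell: 3+22+18+5+15+7+23 = 93
Orwell-Quarry-Knoll-Vale-Denton-Ash-Hollow-Orwell: 3+22+18+5+16+7+16 = 87
Orwell-Quarry-Knoll-Vale-Hollow-Denton-Ash-Orwell: 3+22+18+20+15+16+23 = 117
Orwell-Quarry-Knoll-Vale-Hollow-Ash-Denton-Orwell: 3+22+18+20+7+16+7 = 93
Orwell-Quarry-Knoll-Vale-Ash-Denton-Hollow-Orwell: 3+22+18+21+16+15+16 = 111
Orwell-Quarry-Knoll-Vale-Ash-Hollow-Denton-Orwell: 3+22+18+21+7+15+7 = 93
Orwell-Quarry-Knoll-Denton-Vale-Hollow-Ash-Orwell: 3+22+13+5+20+7+23 = 93
Orwell-Quarry-Knoll-Denton-Vale-Ash-Hollow-Orwell: 3+22+13+5+21+7+16 = 87
… (352 more)
Orwell-Quarry-Vale-Denton-Ash-Knoll-Hollow-Orwell: 3+15+5+16+4+3+16 = 62  ← best
The minimum is 62.
One optimal route: Orwell → Quarry → Vale → Denton → Ash → Knoll → Hollow → Orwell (or its reverse).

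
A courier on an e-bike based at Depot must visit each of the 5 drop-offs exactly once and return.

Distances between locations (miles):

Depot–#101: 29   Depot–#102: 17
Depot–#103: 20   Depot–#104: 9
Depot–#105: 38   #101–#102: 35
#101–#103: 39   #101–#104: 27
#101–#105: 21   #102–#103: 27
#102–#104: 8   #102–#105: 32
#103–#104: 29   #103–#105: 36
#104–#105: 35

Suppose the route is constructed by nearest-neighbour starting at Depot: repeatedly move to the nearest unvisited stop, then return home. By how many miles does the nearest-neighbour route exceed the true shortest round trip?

Depot: #104=9, #102=17, #103=20, #101=29, #105=38 ⇒ #104
#104: #102=8, #101=27, #103=29, #105=35 ⇒ #102
#102: #103=27, #105=32, #101=35 ⇒ #103
#103: #105=36, #101=39 ⇒ #105
#105: #101=21 ⇒ #101
NN route Depot → #104 → #102 → #103 → #105 → #101 → Depot costs 130.
Optimal: Depot → #102 → #104 → #101 → #105 → #103 → Depot costs 129 (by enumerating all 60 distinct tours).
Excess = 130 − 129 = 1.

1 miles longer than the optimal tour.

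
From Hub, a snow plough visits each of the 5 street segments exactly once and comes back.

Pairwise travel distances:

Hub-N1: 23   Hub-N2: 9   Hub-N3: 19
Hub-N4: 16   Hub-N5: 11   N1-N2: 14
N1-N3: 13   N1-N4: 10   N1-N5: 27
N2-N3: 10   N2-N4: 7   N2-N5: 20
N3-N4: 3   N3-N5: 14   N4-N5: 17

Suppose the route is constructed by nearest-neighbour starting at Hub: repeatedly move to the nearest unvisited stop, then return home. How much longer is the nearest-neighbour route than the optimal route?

The nearest-neighbour route is 9 longer than optimal.

Hub: N2=9, N5=11, N4=16, N3=19, N1=23 ⇒ N2
N2: N4=7, N3=10, N1=14, N5=20 ⇒ N4
N4: N3=3, N1=10, N5=17 ⇒ N3
N3: N1=13, N5=14 ⇒ N1
N1: N5=27 ⇒ N5
NN route Hub → N2 → N4 → N3 → N1 → N5 → Hub costs 70.
Optimal: Hub → N2 → N1 → N4 → N3 → N5 → Hub costs 61 (by enumerating all 60 distinct tours).
Excess = 70 − 61 = 9.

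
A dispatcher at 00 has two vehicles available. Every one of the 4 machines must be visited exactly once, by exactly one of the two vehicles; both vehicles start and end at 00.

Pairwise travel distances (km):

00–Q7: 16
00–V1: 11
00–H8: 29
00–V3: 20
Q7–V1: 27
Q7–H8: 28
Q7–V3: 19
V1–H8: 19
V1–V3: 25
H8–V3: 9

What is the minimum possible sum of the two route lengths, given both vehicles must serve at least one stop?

Minimum combined distance: 91 km.

There are 2^3 − 1 = 7 ways to divide the 4 stops into two non-empty groups. For each, the best each vehicle can do is its own shortest tour through its group:
  {Q7} + {V1, H8, V3}: 32 + 59 = 91
  {V1} + {Q7, H8, V3}: 22 + 73 = 95
  {Q7, V1} + {H8, V3}: 54 + 58 = 112
  {H8} + {Q7, V1, V3}: 58 + 71 = 129
  {Q7, H8} + {V1, V3}: 73 + 56 = 129
  {V1, H8} + {Q7, V3}: 59 + 55 = 114
  … (7 splits in total)
Best: vehicle 1 00 → Q7 → 00 = 32; vehicle 2 00 → V1 → H8 → V3 → 00 = 59; combined 91.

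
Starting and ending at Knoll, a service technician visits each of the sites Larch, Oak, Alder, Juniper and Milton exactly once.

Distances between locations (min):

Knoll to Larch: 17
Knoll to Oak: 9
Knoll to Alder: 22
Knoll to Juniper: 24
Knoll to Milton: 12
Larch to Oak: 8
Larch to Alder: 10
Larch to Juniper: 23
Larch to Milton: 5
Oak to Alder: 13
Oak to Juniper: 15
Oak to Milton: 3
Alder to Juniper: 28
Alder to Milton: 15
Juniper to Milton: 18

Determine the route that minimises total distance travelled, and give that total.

Shortest round trip = 79 min.

There are 60 distinct closed tours to check (reversals are equivalent).
Knoll → Larch → Oak → Alder → Juniper → Milton → Knoll: 17+8+13+28+18+12 = 96
Knoll → Larch → Oak → Alder → Milton → Juniper → Knoll: 17+8+13+15+18+24 = 95
Knoll → Larch → Oak → Juniper → Alder → Milton → Knoll: 17+8+15+28+15+12 = 95
Knoll → Larch → Oak → Juniper → Milton → Alder → Knoll: 17+8+15+18+15+22 = 95
Knoll → Larch → Oak → Milton → Alder → Juniper → Knoll: 17+8+3+15+28+24 = 95
Knoll → Larch → Oak → Milton → Juniper → Alder → Knoll: 17+8+3+18+28+22 = 96
Knoll → Larch → Alder → Oak → Juniper → Milton → Knoll: 17+10+13+15+18+12 = 85
Knoll → Larch → Alder → Oak → Milton → Juniper → Knoll: 17+10+13+3+18+24 = 85
Knoll → Larch → Alder → Juniper → Oak → Milton → Knoll: 17+10+28+15+3+12 = 85
Knoll → Larch → Alder → Juniper → Milton → Oak → Knoll: 17+10+28+18+3+9 = 85
Knoll → Larch → Alder → Milton → Oak → Juniper → Knoll: 17+10+15+3+15+24 = 84
Knoll → Larch → Alder → Milton → Juniper → Oak → Knoll: 17+10+15+18+15+9 = 84
Knoll → Larch → Juniper → Oak → Alder → Milton → Knoll: 17+23+15+13+15+12 = 95
Knoll → Larch → Juniper → Oak → Milton → Alder → Knoll: 17+23+15+3+15+22 = 95
… (46 more)
Knoll → Oak → Alder → Larch → Milton → Juniper → Knoll: 9+13+10+5+18+24 = 79  ← best
The minimum is 79.
One optimal route: Knoll → Oak → Alder → Larch → Milton → Juniper → Knoll (or its reverse).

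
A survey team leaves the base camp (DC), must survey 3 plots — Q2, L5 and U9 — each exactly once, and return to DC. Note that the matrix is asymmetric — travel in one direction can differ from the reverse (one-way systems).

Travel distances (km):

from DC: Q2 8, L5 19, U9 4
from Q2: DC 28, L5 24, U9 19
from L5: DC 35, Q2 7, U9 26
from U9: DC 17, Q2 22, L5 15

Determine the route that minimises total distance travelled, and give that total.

Minimum total distance: 54 km.

DC → Q2 → L5 → U9 → DC: 8+24+26+17 = 75
DC → Q2 → U9 → L5 → DC: 8+19+15+35 = 77
DC → L5 → Q2 → U9 → DC: 19+7+19+17 = 62
DC → L5 → U9 → Q2 → DC: 19+26+22+28 = 95
DC → U9 → Q2 → L5 → DC: 4+22+24+35 = 85
DC → U9 → L5 → Q2 → DC: 4+15+7+28 = 54
The minimum is 54.
One optimal route: DC → U9 → L5 → Q2 → DC.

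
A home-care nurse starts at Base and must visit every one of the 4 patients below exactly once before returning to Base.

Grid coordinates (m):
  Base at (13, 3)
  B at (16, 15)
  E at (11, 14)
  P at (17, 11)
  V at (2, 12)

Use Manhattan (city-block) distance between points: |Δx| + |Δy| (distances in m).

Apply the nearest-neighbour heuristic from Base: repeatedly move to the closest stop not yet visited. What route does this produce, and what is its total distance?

Nearest-neighbour total = 54 m; route Base → P → B → E → V → Base.

At Base the remaining stops are P 12, E 13, B 15, V 20; go to P.
At P the remaining stops are B 5, E 9, V 16; go to B.
At B the remaining stops are E 6, V 17; go to E.
At E the remaining stops are V 11; go to V.
Return V→Base: 20.
Total = 12 + 5 + 6 + 11 + 20 = 54.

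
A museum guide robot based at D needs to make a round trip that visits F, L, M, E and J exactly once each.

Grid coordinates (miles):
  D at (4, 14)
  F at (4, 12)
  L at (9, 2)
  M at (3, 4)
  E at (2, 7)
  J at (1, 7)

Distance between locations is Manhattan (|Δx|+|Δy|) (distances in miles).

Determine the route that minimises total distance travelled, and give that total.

With 5 stops there are 5!/2 = 60 distinct round trips (a route and its reverse cost the same).
D→F→L→M→E→J→D: 2+15+8+4+1+10 = 40
D→F→L→M→J→E→D: 2+15+8+5+1+9 = 40
D→F→L→E→M→J→D: 2+15+12+4+5+10 = 48
D→F→L→E→J→M→D: 2+15+12+1+5+11 = 46
D→F→L→J→M→E→D: 2+15+13+5+4+9 = 48
D→F→L→J→E→M→D: 2+15+13+1+4+11 = 46
D→F→M→L→E→J→D: 2+9+8+12+1+10 = 42
D→F→M→L→J→E→D: 2+9+8+13+1+9 = 42
D→F→M→E→L→J→D: 2+9+4+12+13+10 = 50
D→F→M→E→J→L→D: 2+9+4+1+13+17 = 46
D→F→M→J→L→E→D: 2+9+5+13+12+9 = 50
D→F→M→J→E→L→D: 2+9+5+1+12+17 = 46
D→F→E→L→M→J→D: 2+7+12+8+5+10 = 44
D→F→E→L→J→M→D: 2+7+12+13+5+11 = 50
… (46 more)
The minimum is 40.
One optimal route: D → F → L → M → E → J → D (or its reverse).

Minimum total distance: 40 miles.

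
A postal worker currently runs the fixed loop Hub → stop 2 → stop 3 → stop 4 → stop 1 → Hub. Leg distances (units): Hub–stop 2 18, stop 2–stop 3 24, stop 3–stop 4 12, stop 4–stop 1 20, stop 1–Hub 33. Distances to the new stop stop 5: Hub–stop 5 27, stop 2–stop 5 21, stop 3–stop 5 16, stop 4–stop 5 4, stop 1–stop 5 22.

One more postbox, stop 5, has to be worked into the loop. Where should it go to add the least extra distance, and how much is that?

Adding 6 by placing stop 5 on the stop 4–stop 1 leg.

Insertion cost between consecutive stops i–j is d(i,stop 5) + d(stop 5,j) − d(i,j):
  between Hub and stop 2: 27 + 21 − 18 = 30
  between stop 2 and stop 3: 21 + 16 − 24 = 13
  between stop 3 and stop 4: 16 + 4 − 12 = 8
  between stop 4 and stop 1: 4 + 22 − 20 = 6
  between stop 1 and Hub: 22 + 27 − 33 = 16
Cheapest insertion is between stop 4 and stop 1, adding 6.
New total = 107 + 6 = 113.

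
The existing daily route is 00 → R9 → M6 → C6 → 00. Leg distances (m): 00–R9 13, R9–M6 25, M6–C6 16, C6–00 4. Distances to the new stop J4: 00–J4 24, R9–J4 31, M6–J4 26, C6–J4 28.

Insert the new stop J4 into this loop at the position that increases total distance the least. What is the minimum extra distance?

+32 m — insert J4 between R9 and M6.

Insertion cost between consecutive stops i–j is d(i,J4) + d(J4,j) − d(i,j):
  between 00 and R9: 24 + 31 − 13 = 42
  between R9 and M6: 31 + 26 − 25 = 32
  between M6 and C6: 26 + 28 − 16 = 38
  between C6 and 00: 28 + 24 − 4 = 48
Cheapest insertion is between R9 and M6, adding 32.
New total = 58 + 32 = 90.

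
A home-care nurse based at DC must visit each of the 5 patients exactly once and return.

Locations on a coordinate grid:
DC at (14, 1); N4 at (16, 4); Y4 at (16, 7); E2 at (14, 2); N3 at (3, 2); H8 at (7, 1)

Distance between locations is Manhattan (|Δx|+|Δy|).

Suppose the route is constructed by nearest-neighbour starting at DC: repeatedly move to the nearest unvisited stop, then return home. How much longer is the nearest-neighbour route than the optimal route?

From DC: E2=1, N4=5, H8=7, Y4=8, N3=12 → choose E2 (1).
From E2: N4=4, Y4=7, H8=8, N3=11 → choose N4 (4).
From N4: Y4=3, H8=12, N3=15 → choose Y4 (3).
From Y4: H8=15, N3=18 → choose H8 (15).
From H8: N3=5 → choose N3 (5).
NN route DC → E2 → N4 → Y4 → H8 → N3 → DC costs 40.
Optimal: DC → N4 → Y4 → E2 → N3 → H8 → DC costs 38 (by enumerating all 60 distinct tours).
Excess = 40 − 38 = 2.

Excess over optimum: 2.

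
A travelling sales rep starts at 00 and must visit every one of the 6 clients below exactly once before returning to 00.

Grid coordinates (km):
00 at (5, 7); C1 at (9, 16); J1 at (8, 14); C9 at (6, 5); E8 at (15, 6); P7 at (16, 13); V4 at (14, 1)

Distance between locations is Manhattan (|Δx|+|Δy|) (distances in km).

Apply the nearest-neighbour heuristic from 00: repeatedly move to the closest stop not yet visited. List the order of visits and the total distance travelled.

Total distance 58 km via the nearest-neighbour route 00 → C9 → E8 → V4 → P7 → J1 → C1 → 00.

00 → [C9:3 / J1:10 / E8:11 / C1:13 / V4:15 / P7:17] → C9 (3)
C9 → [E8:10 / J1:11 / V4:12 / C1:14 / P7:18] → E8 (10)
E8 → [V4:6 / P7:8 / J1:15 / C1:16] → V4 (6)
V4 → [P7:14 / J1:19 / C1:20] → P7 (14)
P7 → [J1:9 / C1:10] → J1 (9)
J1 → [C1:3] → C1 (3)
Return C1→00: 13.
Total = 3 + 10 + 6 + 14 + 9 + 3 + 13 = 58.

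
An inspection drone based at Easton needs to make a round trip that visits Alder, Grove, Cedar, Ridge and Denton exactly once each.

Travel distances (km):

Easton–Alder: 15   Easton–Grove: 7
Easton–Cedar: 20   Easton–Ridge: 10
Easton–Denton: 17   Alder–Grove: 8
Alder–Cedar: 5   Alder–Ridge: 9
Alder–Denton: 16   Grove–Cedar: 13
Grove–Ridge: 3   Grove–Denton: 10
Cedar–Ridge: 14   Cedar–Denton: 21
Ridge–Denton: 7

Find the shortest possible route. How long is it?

58 km — the shortest possible round trip.

There are 60 distinct closed tours to check (reversals are equivalent).
Easton-Alder-Grove-Cedar-Ridge-Denton-Easton: 15+8+13+14+7+17 = 74
Easton-Alder-Grove-Cedar-Denton-Ridge-Easton: 15+8+13+21+7+10 = 74
Easton-Alder-Grove-Ridge-Cedar-Denton-Easton: 15+8+3+14+21+17 = 78
Easton-Alder-Grove-Ridge-Denton-Cedar-Easton: 15+8+3+7+21+20 = 74
Easton-Alder-Grove-Denton-Cedar-Ridge-Easton: 15+8+10+21+14+10 = 78
Easton-Alder-Grove-Denton-Ridge-Cedar-Easton: 15+8+10+7+14+20 = 74
Easton-Alder-Cedar-Grove-Ridge-Denton-Easton: 15+5+13+3+7+17 = 60
Easton-Alder-Cedar-Grove-Denton-Ridge-Easton: 15+5+13+10+7+10 = 60
Easton-Alder-Cedar-Ridge-Grove-Denton-Easton: 15+5+14+3+10+17 = 64
Easton-Alder-Cedar-Ridge-Denton-Grove-Easton: 15+5+14+7+10+7 = 58
Easton-Alder-Cedar-Denton-Grove-Ridge-Easton: 15+5+21+10+3+10 = 64
Easton-Alder-Cedar-Denton-Ridge-Grove-Easton: 15+5+21+7+3+7 = 58
Easton-Alder-Ridge-Grove-Cedar-Denton-Easton: 15+9+3+13+21+17 = 78
Easton-Alder-Ridge-Grove-Denton-Cedar-Easton: 15+9+3+10+21+20 = 78
… (46 more)
The minimum is 58.
One optimal route: Easton → Alder → Cedar → Ridge → Denton → Grove → Easton (or its reverse).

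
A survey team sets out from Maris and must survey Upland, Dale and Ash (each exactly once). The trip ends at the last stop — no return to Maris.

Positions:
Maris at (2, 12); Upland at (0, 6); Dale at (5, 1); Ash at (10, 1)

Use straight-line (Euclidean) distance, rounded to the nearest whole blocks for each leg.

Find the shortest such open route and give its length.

18 blocks — the minimum one-way total.

There are 3! = 6 possible orderings.
Maris → Upland → Dale → Ash: 6+7+5 = 18
Maris → Upland → Ash → Dale: 6+11+5 = 22
Maris → Dale → Upland → Ash: 11+7+11 = 29
Maris → Dale → Ash → Upland: 11+5+11 = 27
Maris → Ash → Upland → Dale: 14+11+7 = 32
Maris → Ash → Dale → Upland: 14+5+7 = 26
The minimum is 18.
One shortest path: Maris → Upland → Dale → Ash.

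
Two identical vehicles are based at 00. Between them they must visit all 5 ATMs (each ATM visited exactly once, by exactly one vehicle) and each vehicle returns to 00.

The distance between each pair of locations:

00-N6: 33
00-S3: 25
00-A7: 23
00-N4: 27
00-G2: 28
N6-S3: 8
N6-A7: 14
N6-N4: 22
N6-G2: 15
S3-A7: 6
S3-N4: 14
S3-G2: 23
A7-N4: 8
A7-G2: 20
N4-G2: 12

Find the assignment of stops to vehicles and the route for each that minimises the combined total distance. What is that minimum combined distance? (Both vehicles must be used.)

Minimum combined distance: 133.

There are 2^4 − 1 = 15 ways to divide the 5 stops into two non-empty groups. For each, the best each vehicle can do is its own shortest tour through its group:
  {N6} + {S3, A7, N4, G2}: 66 + 79 = 145
  {S3} + {N6, A7, N4, G2}: 50 + 91 = 141
  {N6, S3} + {A7, N4, G2}: 66 + 71 = 137
  {A7} + {N6, S3, N4, G2}: 46 + 87 = 133
  {N6, A7} + {S3, N4, G2}: 70 + 79 = 149
  {S3, A7} + {N6, N4, G2}: 54 + 87 = 141
  … (15 splits in total)
Best: vehicle 1 00 → A7 → 00 = 46; vehicle 2 00 → S3 → N6 → G2 → N4 → 00 = 87; combined 133.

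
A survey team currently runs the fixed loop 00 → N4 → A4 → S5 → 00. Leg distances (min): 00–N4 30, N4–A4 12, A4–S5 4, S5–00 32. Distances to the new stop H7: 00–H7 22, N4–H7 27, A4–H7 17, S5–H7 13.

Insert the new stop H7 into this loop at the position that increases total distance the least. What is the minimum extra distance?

Insertion cost between consecutive stops i–j is d(i,H7) + d(H7,j) − d(i,j):
  between 00 and N4: 22 + 27 − 30 = 19
  between N4 and A4: 27 + 17 − 12 = 32
  between A4 and S5: 17 + 13 − 4 = 26
  between S5 and 00: 13 + 22 − 32 = 3
Cheapest insertion is between S5 and 00, adding 3.
New total = 78 + 3 = 81.

Minimum extra distance: 3 min, inserting H7 between S5 and 00.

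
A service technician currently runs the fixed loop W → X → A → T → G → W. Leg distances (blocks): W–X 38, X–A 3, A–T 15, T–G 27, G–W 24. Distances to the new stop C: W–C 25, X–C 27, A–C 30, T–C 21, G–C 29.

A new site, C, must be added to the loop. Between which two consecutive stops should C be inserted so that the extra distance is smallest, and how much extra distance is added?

Insertion cost between consecutive stops i–j is d(i,C) + d(C,j) − d(i,j):
  between W and X: 25 + 27 − 38 = 14
  between X and A: 27 + 30 − 3 = 54
  between A and T: 30 + 21 − 15 = 36
  between T and G: 21 + 29 − 27 = 23
  between G and W: 29 + 25 − 24 = 30
Cheapest insertion is between W and X, adding 14.
New total = 107 + 14 = 121.

Adding 14 blocks by placing C on the W–X leg.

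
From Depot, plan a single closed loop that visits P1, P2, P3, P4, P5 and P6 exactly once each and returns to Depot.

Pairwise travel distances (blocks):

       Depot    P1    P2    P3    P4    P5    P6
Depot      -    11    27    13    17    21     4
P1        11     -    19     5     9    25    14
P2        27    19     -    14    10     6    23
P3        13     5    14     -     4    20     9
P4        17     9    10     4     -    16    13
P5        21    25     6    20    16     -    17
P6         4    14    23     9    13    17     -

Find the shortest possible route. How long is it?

Shortest round trip = 57 blocks.

There are 360 distinct closed tours to check (reversals are equivalent).
Depot→P1→P2→P3→P4→P5→P6→Depot: 11+19+14+4+16+17+4 = 85
Depot→P1→P2→P3→P4→P6→P5→Depot: 11+19+14+4+13+17+21 = 99
Depot→P1→P2→P3→P5→P4→P6→Depot: 11+19+14+20+16+13+4 = 97
Depot→P1→P2→P3→P5→P6→P4→Depot: 11+19+14+20+17+13+17 = 111
Depot→P1→P2→P3→P6→P4→P5→Depot: 11+19+14+9+13+16+21 = 103
Depot→P1→P2→P3→P6→P5→P4→Depot: 11+19+14+9+17+16+17 = 103
Depot→P1→P2→P4→P3→P5→P6→Depot: 11+19+10+4+20+17+4 = 85
Depot→P1→P2→P4→P3→P6→P5→Depot: 11+19+10+4+9+17+21 = 91
… (352 more)
Depot→P1→P3→P4→P2→P5→P6→Depot: 11+5+4+10+6+17+4 = 57  ← best
The minimum is 57.
One optimal route: Depot → P1 → P3 → P4 → P2 → P5 → P6 → Depot (or its reverse).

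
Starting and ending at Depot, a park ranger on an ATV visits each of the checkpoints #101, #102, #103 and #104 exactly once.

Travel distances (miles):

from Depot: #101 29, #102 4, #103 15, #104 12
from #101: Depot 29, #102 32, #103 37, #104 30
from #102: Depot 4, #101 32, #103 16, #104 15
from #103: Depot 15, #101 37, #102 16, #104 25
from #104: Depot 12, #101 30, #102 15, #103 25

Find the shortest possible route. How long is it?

There are 12 distinct closed tours to check (reversals are equivalent).
Depot - #101 - #102 - #103 - #104 - Depot: 29+32+16+25+12 = 114
Depot - #101 - #102 - #104 - #103 - Depot: 29+32+15+25+15 = 116
Depot - #101 - #103 - #102 - #104 - Depot: 29+37+16+15+12 = 109
Depot - #101 - #103 - #104 - #102 - Depot: 29+37+25+15+4 = 110
Depot - #101 - #104 - #102 - #103 - Depot: 29+30+15+16+15 = 105
Depot - #101 - #104 - #103 - #102 - Depot: 29+30+25+16+4 = 104
Depot - #102 - #101 - #103 - #104 - Depot: 4+32+37+25+12 = 110
Depot - #102 - #101 - #104 - #103 - Depot: 4+32+30+25+15 = 106
Depot - #102 - #103 - #101 - #104 - Depot: 4+16+37+30+12 = 99
Depot - #102 - #104 - #101 - #103 - Depot: 4+15+30+37+15 = 101
Depot - #103 - #101 - #102 - #104 - Depot: 15+37+32+15+12 = 111
Depot - #103 - #102 - #101 - #104 - Depot: 15+16+32+30+12 = 105
The minimum is 99.
One optimal route: Depot → #102 → #103 → #101 → #104 → Depot (or its reverse).

Minimum total distance: 99 miles.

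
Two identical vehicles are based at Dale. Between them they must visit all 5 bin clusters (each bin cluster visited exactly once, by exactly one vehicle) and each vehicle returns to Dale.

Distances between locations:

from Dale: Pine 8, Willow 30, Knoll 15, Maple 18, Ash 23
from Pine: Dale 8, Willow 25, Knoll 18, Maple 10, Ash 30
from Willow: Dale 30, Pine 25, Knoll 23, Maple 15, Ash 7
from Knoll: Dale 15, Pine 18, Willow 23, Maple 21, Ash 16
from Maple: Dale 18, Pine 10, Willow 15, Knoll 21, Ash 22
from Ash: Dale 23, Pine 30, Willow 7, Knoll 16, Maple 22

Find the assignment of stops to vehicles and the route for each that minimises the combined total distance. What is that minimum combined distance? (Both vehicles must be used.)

Check every non-empty split of the stops between the two vehicles; for each half take its own optimal tour:
  {Pine} + {Willow, Knoll, Maple, Ash}: 16 + 71 = 87
  {Willow} + {Pine, Knoll, Maple, Ash}: 60 + 71 = 131
  {Pine, Willow} + {Knoll, Maple, Ash}: 63 + 71 = 134
  {Knoll} + {Pine, Willow, Maple, Ash}: 30 + 63 = 93
  {Pine, Knoll} + {Willow, Maple, Ash}: 41 + 63 = 104
  {Willow, Knoll} + {Pine, Maple, Ash}: 68 + 63 = 131
  … (15 splits in total)
Best: vehicle 1 Dale → Pine → Dale = 16; vehicle 2 Dale → Knoll → Ash → Willow → Maple → Dale = 71; combined 87.

Minimum combined distance: 87.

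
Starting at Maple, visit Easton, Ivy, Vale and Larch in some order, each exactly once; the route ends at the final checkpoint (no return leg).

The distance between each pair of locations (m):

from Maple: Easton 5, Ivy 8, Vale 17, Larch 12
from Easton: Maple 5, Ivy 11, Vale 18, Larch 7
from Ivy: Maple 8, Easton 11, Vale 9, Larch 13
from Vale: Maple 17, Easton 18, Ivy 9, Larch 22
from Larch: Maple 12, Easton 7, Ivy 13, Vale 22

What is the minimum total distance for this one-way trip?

34 m — the minimum one-way total.

There are 4! = 24 possible orderings.
Maple → Easton → Ivy → Vale → Larch: 5+11+9+22 = 47
Maple → Easton → Ivy → Larch → Vale: 5+11+13+22 = 51
Maple → Easton → Vale → Ivy → Larch: 5+18+9+13 = 45
Maple → Easton → Vale → Larch → Ivy: 5+18+22+13 = 58
Maple → Easton → Larch → Ivy → Vale: 5+7+13+9 = 34
Maple → Easton → Larch → Vale → Ivy: 5+7+22+9 = 43
Maple → Ivy → Easton → Vale → Larch: 8+11+18+22 = 59
Maple → Ivy → Easton → Larch → Vale: 8+11+7+22 = 48
Maple → Ivy → Vale → Easton → Larch: 8+9+18+7 = 42
Maple → Ivy → Vale → Larch → Easton: 8+9+22+7 = 46
Maple → Ivy → Larch → Easton → Vale: 8+13+7+18 = 46
Maple → Ivy → Larch → Vale → Easton: 8+13+22+18 = 61
Maple → Vale → Easton → Ivy → Larch: 17+18+11+13 = 59
Maple → Vale → Easton → Larch → Ivy: 17+18+7+13 = 55
… (10 more)
The minimum is 34.
One shortest path: Maple → Easton → Larch → Ivy → Vale.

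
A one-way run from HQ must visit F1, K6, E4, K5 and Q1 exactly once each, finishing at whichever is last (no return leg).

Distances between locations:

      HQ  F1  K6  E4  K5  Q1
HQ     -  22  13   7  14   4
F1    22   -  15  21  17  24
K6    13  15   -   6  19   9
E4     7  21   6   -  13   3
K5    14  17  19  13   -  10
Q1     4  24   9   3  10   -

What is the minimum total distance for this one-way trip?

Minimum one-way distance = 45.

There are 5! = 120 possible orderings.
HQ → F1 → K6 → E4 → K5 → Q1: 22+15+6+13+10 = 66
HQ → F1 → K6 → E4 → Q1 → K5: 22+15+6+3+10 = 56
HQ → F1 → K6 → K5 → E4 → Q1: 22+15+19+13+3 = 72
HQ → F1 → K6 → K5 → Q1 → E4: 22+15+19+10+3 = 69
HQ → F1 → K6 → Q1 → E4 → K5: 22+15+9+3+13 = 62
HQ → F1 → K6 → Q1 → K5 → E4: 22+15+9+10+13 = 69
HQ → F1 → E4 → K6 → K5 → Q1: 22+21+6+19+10 = 78
HQ → F1 → E4 → K6 → Q1 → K5: 22+21+6+9+10 = 68
HQ → F1 → E4 → K5 → K6 → Q1: 22+21+13+19+9 = 84
HQ → F1 → E4 → K5 → Q1 → K6: 22+21+13+10+9 = 75
HQ → F1 → E4 → Q1 → K6 → K5: 22+21+3+9+19 = 74
HQ → F1 → E4 → Q1 → K5 → K6: 22+21+3+10+19 = 75
HQ → F1 → K5 → K6 → E4 → Q1: 22+17+19+6+3 = 67
HQ → F1 → K5 → K6 → Q1 → E4: 22+17+19+9+3 = 70
… (106 more)
HQ → Q1 → E4 → K6 → F1 → K5: 4+3+6+15+17 = 45  ← best
The minimum is 45.
One shortest path: HQ → Q1 → E4 → K6 → F1 → K5.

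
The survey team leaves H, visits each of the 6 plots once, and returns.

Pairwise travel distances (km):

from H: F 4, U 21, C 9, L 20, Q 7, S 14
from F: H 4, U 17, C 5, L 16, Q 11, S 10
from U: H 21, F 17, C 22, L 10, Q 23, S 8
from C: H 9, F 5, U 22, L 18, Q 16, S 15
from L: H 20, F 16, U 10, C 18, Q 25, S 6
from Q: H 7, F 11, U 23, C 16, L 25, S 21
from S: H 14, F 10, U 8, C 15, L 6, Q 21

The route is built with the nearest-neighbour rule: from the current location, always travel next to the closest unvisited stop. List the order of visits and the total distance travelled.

70 km along H → F → C → S → L → U → Q → H.

At H the remaining stops are F 4, Q 7, C 9, S 14, L 20, U 21; go to F.
At F the remaining stops are C 5, S 10, Q 11, L 16, U 17; go to C.
At C the remaining stops are S 15, Q 16, L 18, U 22; go to S.
At S the remaining stops are L 6, U 8, Q 21; go to L.
At L the remaining stops are U 10, Q 25; go to U.
At U the remaining stops are Q 23; go to Q.
Return Q→H: 7.
Total = 4 + 5 + 15 + 6 + 10 + 23 + 7 = 70.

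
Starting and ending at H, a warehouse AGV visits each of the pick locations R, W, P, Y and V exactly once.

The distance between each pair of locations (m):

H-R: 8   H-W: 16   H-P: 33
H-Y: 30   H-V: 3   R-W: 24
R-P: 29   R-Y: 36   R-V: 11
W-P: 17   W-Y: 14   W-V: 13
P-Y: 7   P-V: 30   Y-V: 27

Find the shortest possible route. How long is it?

H-R-W-P-Y-V-H: 8+24+17+7+27+3 = 86
H-R-W-P-V-Y-H: 8+24+17+30+27+30 = 136
H-R-W-Y-P-V-H: 8+24+14+7+30+3 = 86
H-R-W-Y-V-P-H: 8+24+14+27+30+33 = 136
H-R-W-V-P-Y-H: 8+24+13+30+7+30 = 112
H-R-W-V-Y-P-H: 8+24+13+27+7+33 = 112
H-R-P-W-Y-V-H: 8+29+17+14+27+3 = 98
H-R-P-W-V-Y-H: 8+29+17+13+27+30 = 124
H-R-P-Y-W-V-H: 8+29+7+14+13+3 = 74
H-R-P-Y-V-W-H: 8+29+7+27+13+16 = 100
H-R-P-V-W-Y-H: 8+29+30+13+14+30 = 124
H-R-P-V-Y-W-H: 8+29+30+27+14+16 = 124
H-R-Y-W-P-V-H: 8+36+14+17+30+3 = 108
H-R-Y-W-V-P-H: 8+36+14+13+30+33 = 134
… (46 more)
The minimum is 74.
One optimal route: H → R → P → Y → W → V → H (or its reverse).

Minimum total distance: 74 m.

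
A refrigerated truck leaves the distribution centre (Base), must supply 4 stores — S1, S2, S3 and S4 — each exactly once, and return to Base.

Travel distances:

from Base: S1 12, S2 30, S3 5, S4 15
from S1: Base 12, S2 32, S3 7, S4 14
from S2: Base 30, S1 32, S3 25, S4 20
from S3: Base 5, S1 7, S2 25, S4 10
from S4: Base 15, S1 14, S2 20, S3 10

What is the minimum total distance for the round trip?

Minimum total distance: 76.

There are 12 distinct closed tours to check (reversals are equivalent).
Base→S1→S2→S3→S4→Base: 12+32+25+10+15 = 94
Base→S1→S2→S4→S3→Base: 12+32+20+10+5 = 79
Base→S1→S3→S2→S4→Base: 12+7+25+20+15 = 79
Base→S1→S3→S4→S2→Base: 12+7+10+20+30 = 79
Base→S1→S4→S2→S3→Base: 12+14+20+25+5 = 76
Base→S1→S4→S3→S2→Base: 12+14+10+25+30 = 91
Base→S2→S1→S3→S4→Base: 30+32+7+10+15 = 94
Base→S2→S1→S4→S3→Base: 30+32+14+10+5 = 91
Base→S2→S3→S1→S4→Base: 30+25+7+14+15 = 91
Base→S2→S4→S1→S3→Base: 30+20+14+7+5 = 76
Base→S3→S1→S2→S4→Base: 5+7+32+20+15 = 79
Base→S3→S2→S1→S4→Base: 5+25+32+14+15 = 91
The minimum is 76.
One optimal route: Base → S1 → S4 → S2 → S3 → Base (or its reverse).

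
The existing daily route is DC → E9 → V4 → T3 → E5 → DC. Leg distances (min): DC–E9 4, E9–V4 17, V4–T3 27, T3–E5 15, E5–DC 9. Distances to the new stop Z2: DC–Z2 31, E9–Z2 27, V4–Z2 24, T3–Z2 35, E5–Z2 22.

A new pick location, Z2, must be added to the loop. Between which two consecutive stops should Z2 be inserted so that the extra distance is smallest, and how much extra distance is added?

Insertion cost between consecutive stops i–j is d(i,Z2) + d(Z2,j) − d(i,j):
  between DC and E9: 31 + 27 − 4 = 54
  between E9 and V4: 27 + 24 − 17 = 34
  between V4 and T3: 24 + 35 − 27 = 32
  between T3 and E5: 35 + 22 − 15 = 42
  between E5 and DC: 22 + 31 − 9 = 44
Cheapest insertion is between V4 and T3, adding 32.
New total = 72 + 32 = 104.

Minimum extra distance: 32 min, inserting Z2 between V4 and T3.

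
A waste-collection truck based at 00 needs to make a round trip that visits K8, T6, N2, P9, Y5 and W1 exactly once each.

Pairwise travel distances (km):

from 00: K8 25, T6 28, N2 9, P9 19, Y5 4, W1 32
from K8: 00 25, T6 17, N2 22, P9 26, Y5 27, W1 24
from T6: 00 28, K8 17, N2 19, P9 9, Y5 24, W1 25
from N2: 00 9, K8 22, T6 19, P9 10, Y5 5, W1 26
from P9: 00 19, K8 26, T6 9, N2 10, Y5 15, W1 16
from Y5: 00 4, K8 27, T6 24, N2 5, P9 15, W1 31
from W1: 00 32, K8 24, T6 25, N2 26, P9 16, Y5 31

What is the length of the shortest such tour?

Minimum total distance: 101 km.

With 6 stops there are 6!/2 = 360 distinct round trips (a route and its reverse cost the same).
00 → K8 → T6 → N2 → P9 → Y5 → W1 → 00: 25+17+19+10+15+31+32 = 149
00 → K8 → T6 → N2 → P9 → W1 → Y5 → 00: 25+17+19+10+16+31+4 = 122
00 → K8 → T6 → N2 → Y5 → P9 → W1 → 00: 25+17+19+5+15+16+32 = 129
00 → K8 → T6 → N2 → Y5 → W1 → P9 → 00: 25+17+19+5+31+16+19 = 132
00 → K8 → T6 → N2 → W1 → P9 → Y5 → 00: 25+17+19+26+16+15+4 = 122
00 → K8 → T6 → N2 → W1 → Y5 → P9 → 00: 25+17+19+26+31+15+19 = 152
00 → K8 → T6 → P9 → N2 → Y5 → W1 → 00: 25+17+9+10+5+31+32 = 129
00 → K8 → T6 → P9 → N2 → W1 → Y5 → 00: 25+17+9+10+26+31+4 = 122
… (352 more)
00 → Y5 → N2 → P9 → T6 → K8 → W1 → 00: 4+5+10+9+17+24+32 = 101  ← best
The minimum is 101.
One optimal route: 00 → Y5 → N2 → P9 → T6 → K8 → W1 → 00 (or its reverse).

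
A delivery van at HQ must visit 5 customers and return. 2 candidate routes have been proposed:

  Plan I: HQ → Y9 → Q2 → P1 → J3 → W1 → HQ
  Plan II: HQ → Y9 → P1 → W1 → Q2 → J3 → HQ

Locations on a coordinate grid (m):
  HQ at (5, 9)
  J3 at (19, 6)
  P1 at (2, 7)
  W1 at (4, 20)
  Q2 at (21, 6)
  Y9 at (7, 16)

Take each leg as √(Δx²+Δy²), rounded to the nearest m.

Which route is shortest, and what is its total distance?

Plan I: 7 + 17 + 19 + 17 + 21 + 11 = 92
Plan II: 7 + 10 + 13 + 22 + 2 + 14 = 68

68 m — Plan II is the shortest.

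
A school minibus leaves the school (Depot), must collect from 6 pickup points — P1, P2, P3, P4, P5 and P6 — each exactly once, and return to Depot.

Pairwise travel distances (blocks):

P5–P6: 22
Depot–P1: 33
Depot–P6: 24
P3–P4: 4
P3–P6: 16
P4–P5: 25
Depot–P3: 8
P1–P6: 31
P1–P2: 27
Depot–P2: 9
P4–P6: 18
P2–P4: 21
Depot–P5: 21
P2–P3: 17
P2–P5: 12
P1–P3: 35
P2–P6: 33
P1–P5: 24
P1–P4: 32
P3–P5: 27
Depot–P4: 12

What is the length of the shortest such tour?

106 blocks — the shortest possible round trip.

Depot→P1→P2→P3→P4→P5→P6→Depot: 33+27+17+4+25+22+24 = 152
Depot→P1→P2→P3→P4→P6→P5→Depot: 33+27+17+4+18+22+21 = 142
Depot→P1→P2→P3→P5→P4→P6→Depot: 33+27+17+27+25+18+24 = 171
Depot→P1→P2→P3→P5→P6→P4→Depot: 33+27+17+27+22+18+12 = 156
Depot→P1→P2→P3→P6→P4→P5→Depot: 33+27+17+16+18+25+21 = 157
Depot→P1→P2→P3→P6→P5→P4→Depot: 33+27+17+16+22+25+12 = 152
Depot→P1→P2→P4→P3→P5→P6→Depot: 33+27+21+4+27+22+24 = 158
Depot→P1→P2→P4→P3→P6→P5→Depot: 33+27+21+4+16+22+21 = 144
… (352 more)
Depot→P2→P5→P1→P6→P4→P3→Depot: 9+12+24+31+18+4+8 = 106  ← best
The minimum is 106.
One optimal route: Depot → P2 → P5 → P1 → P6 → P4 → P3 → Depot (or its reverse).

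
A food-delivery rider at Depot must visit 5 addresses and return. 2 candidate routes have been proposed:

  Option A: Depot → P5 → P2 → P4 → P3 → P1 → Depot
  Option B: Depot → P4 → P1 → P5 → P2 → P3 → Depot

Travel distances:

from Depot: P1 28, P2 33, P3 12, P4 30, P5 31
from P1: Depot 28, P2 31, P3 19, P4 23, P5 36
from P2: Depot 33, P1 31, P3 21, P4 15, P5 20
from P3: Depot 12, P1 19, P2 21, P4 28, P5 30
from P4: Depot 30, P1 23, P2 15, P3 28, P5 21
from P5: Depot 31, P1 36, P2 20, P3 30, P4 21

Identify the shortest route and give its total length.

Option A: 31 + 20 + 15 + 28 + 19 + 28 = 141
Option B: 30 + 23 + 36 + 20 + 21 + 12 = 142

141 — Option A is the shortest.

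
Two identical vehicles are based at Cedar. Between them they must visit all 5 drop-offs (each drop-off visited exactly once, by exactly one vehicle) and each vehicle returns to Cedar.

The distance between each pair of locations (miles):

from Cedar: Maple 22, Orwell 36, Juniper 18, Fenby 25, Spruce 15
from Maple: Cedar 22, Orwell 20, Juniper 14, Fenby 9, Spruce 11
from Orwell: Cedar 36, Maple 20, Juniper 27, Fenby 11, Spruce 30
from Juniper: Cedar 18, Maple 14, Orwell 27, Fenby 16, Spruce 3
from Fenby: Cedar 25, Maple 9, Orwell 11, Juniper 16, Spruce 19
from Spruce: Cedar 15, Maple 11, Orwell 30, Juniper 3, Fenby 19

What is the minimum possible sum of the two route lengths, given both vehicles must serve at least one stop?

There are 2^4 − 1 = 15 ways to divide the 5 stops into two non-empty groups. For each, the best each vehicle can do is its own shortest tour through its group:
  {Maple} + {Orwell, Juniper, Fenby, Spruce}: 44 + 81 = 125
  {Orwell} + {Maple, Juniper, Fenby, Spruce}: 72 + 65 = 137
  {Maple, Orwell} + {Juniper, Fenby, Spruce}: 78 + 59 = 137
  {Juniper} + {Maple, Orwell, Fenby, Spruce}: 36 + 82 = 118
  {Maple, Juniper} + {Orwell, Fenby, Spruce}: 54 + 81 = 135
  {Orwell, Juniper} + {Maple, Fenby, Spruce}: 81 + 60 = 141
  … (15 splits in total)
  {Maple, Orwell, Fenby} + {Juniper, Spruce}: 78 + 36 = 114  ← best
Best: vehicle 1 Cedar → Maple → Orwell → Fenby → Cedar = 78; vehicle 2 Cedar → Juniper → Spruce → Cedar = 36; combined 114.

Minimum combined distance: 114 miles.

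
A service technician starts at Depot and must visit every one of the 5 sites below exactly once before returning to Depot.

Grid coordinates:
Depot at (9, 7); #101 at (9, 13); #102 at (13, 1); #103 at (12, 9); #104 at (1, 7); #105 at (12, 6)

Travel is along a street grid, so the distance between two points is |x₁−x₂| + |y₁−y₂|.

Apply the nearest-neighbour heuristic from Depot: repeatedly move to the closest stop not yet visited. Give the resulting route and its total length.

56 along Depot → #105 → #103 → #101 → #104 → #102 → Depot.

At Depot the remaining stops are #105 4, #103 5, #101 6, #104 8, #102 10; go to #105.
At #105 the remaining stops are #103 3, #102 6, #101 10, #104 12; go to #103.
At #103 the remaining stops are #101 7, #102 9, #104 13; go to #101.
At #101 the remaining stops are #104 14, #102 16; go to #104.
At #104 the remaining stops are #102 18; go to #102.
Return #102→Depot: 10.
Total = 4 + 3 + 7 + 14 + 18 + 10 = 56.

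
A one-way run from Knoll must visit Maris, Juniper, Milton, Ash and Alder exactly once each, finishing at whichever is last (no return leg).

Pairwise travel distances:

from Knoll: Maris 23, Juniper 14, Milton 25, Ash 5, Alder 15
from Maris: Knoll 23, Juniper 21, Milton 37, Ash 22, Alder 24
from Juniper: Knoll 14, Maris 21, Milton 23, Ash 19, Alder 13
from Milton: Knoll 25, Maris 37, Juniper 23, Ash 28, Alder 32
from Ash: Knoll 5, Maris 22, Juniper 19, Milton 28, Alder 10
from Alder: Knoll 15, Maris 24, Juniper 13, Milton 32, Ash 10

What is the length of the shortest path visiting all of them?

Shortest open route: 83.

There are 5! = 120 possible orderings.
Knoll - Maris - Juniper - Milton - Ash - Alder: 23+21+23+28+10 = 105
Knoll - Maris - Juniper - Milton - Alder - Ash: 23+21+23+32+10 = 109
Knoll - Maris - Juniper - Ash - Milton - Alder: 23+21+19+28+32 = 123
Knoll - Maris - Juniper - Ash - Alder - Milton: 23+21+19+10+32 = 105
Knoll - Maris - Juniper - Alder - Milton - Ash: 23+21+13+32+28 = 117
Knoll - Maris - Juniper - Alder - Ash - Milton: 23+21+13+10+28 = 95
Knoll - Maris - Milton - Juniper - Ash - Alder: 23+37+23+19+10 = 112
Knoll - Maris - Milton - Juniper - Alder - Ash: 23+37+23+13+10 = 106
Knoll - Maris - Milton - Ash - Juniper - Alder: 23+37+28+19+13 = 120
Knoll - Maris - Milton - Ash - Alder - Juniper: 23+37+28+10+13 = 111
Knoll - Maris - Milton - Alder - Juniper - Ash: 23+37+32+13+19 = 124
Knoll - Maris - Milton - Alder - Ash - Juniper: 23+37+32+10+19 = 121
Knoll - Maris - Ash - Juniper - Milton - Alder: 23+22+19+23+32 = 119
Knoll - Maris - Ash - Juniper - Alder - Milton: 23+22+19+13+32 = 109
… (106 more)
Knoll - Ash - Alder - Maris - Juniper - Milton: 5+10+24+21+23 = 83  ← best
The minimum is 83.
One shortest path: Knoll → Ash → Alder → Maris → Juniper → Milton.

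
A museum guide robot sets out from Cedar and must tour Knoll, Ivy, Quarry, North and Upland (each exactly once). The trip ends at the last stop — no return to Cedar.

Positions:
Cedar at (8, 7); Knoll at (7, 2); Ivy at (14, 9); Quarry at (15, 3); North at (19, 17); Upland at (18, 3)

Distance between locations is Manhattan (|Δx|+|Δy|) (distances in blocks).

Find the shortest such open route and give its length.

There are 5! = 120 possible orderings.
Cedar - Knoll - Ivy - Quarry - North - Upland: 6+14+7+18+15 = 60
Cedar - Knoll - Ivy - Quarry - Upland - North: 6+14+7+3+15 = 45
Cedar - Knoll - Ivy - North - Quarry - Upland: 6+14+13+18+3 = 54
Cedar - Knoll - Ivy - North - Upland - Quarry: 6+14+13+15+3 = 51
Cedar - Knoll - Ivy - Upland - Quarry - North: 6+14+10+3+18 = 51
Cedar - Knoll - Ivy - Upland - North - Quarry: 6+14+10+15+18 = 63
Cedar - Knoll - Quarry - Ivy - North - Upland: 6+9+7+13+15 = 50
Cedar - Knoll - Quarry - Ivy - Upland - North: 6+9+7+10+15 = 47
Cedar - Knoll - Quarry - North - Ivy - Upland: 6+9+18+13+10 = 56
Cedar - Knoll - Quarry - North - Upland - Ivy: 6+9+18+15+10 = 58
Cedar - Knoll - Quarry - Upland - Ivy - North: 6+9+3+10+13 = 41
Cedar - Knoll - Quarry - Upland - North - Ivy: 6+9+3+15+13 = 46
Cedar - Knoll - North - Ivy - Quarry - Upland: 6+27+13+7+3 = 56
Cedar - Knoll - North - Ivy - Upland - Quarry: 6+27+13+10+3 = 59
… (106 more)
The minimum is 41.
One shortest path: Cedar → Knoll → Quarry → Upland → Ivy → North.

Minimum one-way distance = 41 blocks.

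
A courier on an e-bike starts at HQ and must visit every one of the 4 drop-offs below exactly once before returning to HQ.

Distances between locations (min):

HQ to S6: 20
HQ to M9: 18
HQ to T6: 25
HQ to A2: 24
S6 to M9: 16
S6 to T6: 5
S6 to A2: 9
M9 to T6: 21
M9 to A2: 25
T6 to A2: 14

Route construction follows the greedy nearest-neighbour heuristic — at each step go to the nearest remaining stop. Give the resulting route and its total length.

Total distance 77 min via the nearest-neighbour route HQ → M9 → S6 → T6 → A2 → HQ.

At HQ the remaining stops are M9 18, S6 20, A2 24, T6 25; go to M9.
At M9 the remaining stops are S6 16, T6 21, A2 25; go to S6.
At S6 the remaining stops are T6 5, A2 9; go to T6.
At T6 the remaining stops are A2 14; go to A2.
Return A2→HQ: 24.
Total = 18 + 16 + 5 + 14 + 24 = 77.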